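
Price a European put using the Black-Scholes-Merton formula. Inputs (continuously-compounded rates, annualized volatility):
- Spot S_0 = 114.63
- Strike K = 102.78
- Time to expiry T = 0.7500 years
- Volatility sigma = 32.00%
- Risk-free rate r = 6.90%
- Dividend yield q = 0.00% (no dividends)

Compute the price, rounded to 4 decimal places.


d1 = (ln(S/K) + (r - q + 0.5*sigma^2) * T) / (sigma * sqrt(T)) = 0.71904923
d2 = d1 - sigma * sqrt(T) = 0.44192110
exp(-rT) = 0.94956623; exp(-qT) = 1.00000000
P = K * exp(-rT) * N(-d2) - S_0 * exp(-qT) * N(-d1)
N(-d1) = 0.23605529; N(-d2) = 0.32927315
P = 102.7800 * 0.94956623 * 0.32927315 - 114.6300 * 1.00000000 * 0.23605529 = 5.0769

Answer: Price = 5.0769


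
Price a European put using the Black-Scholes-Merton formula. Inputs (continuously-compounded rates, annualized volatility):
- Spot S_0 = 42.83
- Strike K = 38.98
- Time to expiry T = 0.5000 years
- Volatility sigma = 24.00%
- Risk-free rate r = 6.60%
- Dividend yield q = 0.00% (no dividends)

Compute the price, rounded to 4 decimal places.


d1 = (ln(S/K) + (r - q + 0.5*sigma^2) * T) / (sigma * sqrt(T)) = 0.83432765
d2 = d1 - sigma * sqrt(T) = 0.66462202
exp(-rT) = 0.96753856; exp(-qT) = 1.00000000
P = K * exp(-rT) * N(-d2) - S_0 * exp(-qT) * N(-d1)
N(-d1) = 0.20204819; N(-d2) = 0.25314614
P = 38.9800 * 0.96753856 * 0.25314614 - 42.8300 * 1.00000000 * 0.20204819 = 0.8936

Answer: Price = 0.8936


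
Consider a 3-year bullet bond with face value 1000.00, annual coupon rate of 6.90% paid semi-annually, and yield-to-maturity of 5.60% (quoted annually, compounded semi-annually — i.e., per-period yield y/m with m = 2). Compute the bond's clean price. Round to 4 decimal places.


Answer: Price = 1035.4464

Derivation:
Coupon per period c = face * coupon_rate / m = 34.500000
Periods per year m = 2; per-period yield y/m = 0.028000
Number of cashflows N = 6
Cashflows (t years, CF_t, discount factor 1/(1+y/m)^(m*t), PV):
  t = 0.5000: CF_t = 34.500000, DF = 0.972763, PV = 33.560311
  t = 1.0000: CF_t = 34.500000, DF = 0.946267, PV = 32.646217
  t = 1.5000: CF_t = 34.500000, DF = 0.920493, PV = 31.757021
  t = 2.0000: CF_t = 34.500000, DF = 0.895422, PV = 30.892043
  t = 2.5000: CF_t = 34.500000, DF = 0.871033, PV = 30.050626
  t = 3.0000: CF_t = 1034.500000, DF = 0.847308, PV = 876.540136
Price P = sum_t PV_t = 1035.446355


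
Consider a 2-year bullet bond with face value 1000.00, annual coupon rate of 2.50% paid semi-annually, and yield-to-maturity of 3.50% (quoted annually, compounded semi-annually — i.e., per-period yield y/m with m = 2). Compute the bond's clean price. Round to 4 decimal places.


Answer: Price = 980.8453

Derivation:
Coupon per period c = face * coupon_rate / m = 12.500000
Periods per year m = 2; per-period yield y/m = 0.017500
Number of cashflows N = 4
Cashflows (t years, CF_t, discount factor 1/(1+y/m)^(m*t), PV):
  t = 0.5000: CF_t = 12.500000, DF = 0.982801, PV = 12.285012
  t = 1.0000: CF_t = 12.500000, DF = 0.965898, PV = 12.073722
  t = 1.5000: CF_t = 12.500000, DF = 0.949285, PV = 11.866066
  t = 2.0000: CF_t = 1012.500000, DF = 0.932959, PV = 944.620487
Price P = sum_t PV_t = 980.845287


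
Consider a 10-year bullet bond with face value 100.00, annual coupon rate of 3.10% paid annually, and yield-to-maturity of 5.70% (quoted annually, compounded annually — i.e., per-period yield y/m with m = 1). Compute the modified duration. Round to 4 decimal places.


Answer: Modified duration = 8.1145

Derivation:
Coupon per period c = face * coupon_rate / m = 3.100000
Periods per year m = 1; per-period yield y/m = 0.057000
Number of cashflows N = 10
Cashflows (t years, CF_t, discount factor 1/(1+y/m)^(m*t), PV):
  t = 1.0000: CF_t = 3.100000, DF = 0.946074, PV = 2.932829
  t = 2.0000: CF_t = 3.100000, DF = 0.895056, PV = 2.774672
  t = 3.0000: CF_t = 3.100000, DF = 0.846789, PV = 2.625045
  t = 4.0000: CF_t = 3.100000, DF = 0.801125, PV = 2.483486
  t = 5.0000: CF_t = 3.100000, DF = 0.757923, PV = 2.349561
  t = 6.0000: CF_t = 3.100000, DF = 0.717051, PV = 2.222858
  t = 7.0000: CF_t = 3.100000, DF = 0.678383, PV = 2.102988
  t = 8.0000: CF_t = 3.100000, DF = 0.641801, PV = 1.989582
  t = 9.0000: CF_t = 3.100000, DF = 0.607191, PV = 1.882291
  t = 10.0000: CF_t = 103.100000, DF = 0.574447, PV = 59.225508
Price P = sum_t PV_t = 80.588820
First compute Macaulay numerator sum_t t * PV_t:
  t * PV_t at t = 1.0000: 2.932829
  t * PV_t at t = 2.0000: 5.549345
  t * PV_t at t = 3.0000: 7.875135
  t * PV_t at t = 4.0000: 9.933945
  t * PV_t at t = 5.0000: 11.747806
  t * PV_t at t = 6.0000: 13.337150
  t * PV_t at t = 7.0000: 14.720916
  t * PV_t at t = 8.0000: 15.916654
  t * PV_t at t = 9.0000: 16.940621
  t * PV_t at t = 10.0000: 592.255077
Macaulay duration D = 691.209476 / 80.588820 = 8.576990
Modified duration = D / (1 + y/m) = 8.576990 / (1 + 0.057000) = 8.114465


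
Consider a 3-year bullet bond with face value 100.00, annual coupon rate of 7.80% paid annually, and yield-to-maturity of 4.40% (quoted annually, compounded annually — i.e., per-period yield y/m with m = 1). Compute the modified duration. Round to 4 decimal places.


Coupon per period c = face * coupon_rate / m = 7.800000
Periods per year m = 1; per-period yield y/m = 0.044000
Number of cashflows N = 3
Cashflows (t years, CF_t, discount factor 1/(1+y/m)^(m*t), PV):
  t = 1.0000: CF_t = 7.800000, DF = 0.957854, PV = 7.471264
  t = 2.0000: CF_t = 7.800000, DF = 0.917485, PV = 7.156383
  t = 3.0000: CF_t = 107.800000, DF = 0.878817, PV = 94.736485
Price P = sum_t PV_t = 109.364132
First compute Macaulay numerator sum_t t * PV_t:
  t * PV_t at t = 1.0000: 7.471264
  t * PV_t at t = 2.0000: 14.312767
  t * PV_t at t = 3.0000: 284.209454
Macaulay duration D = 305.993485 / 109.364132 = 2.797933
Modified duration = D / (1 + y/m) = 2.797933 / (1 + 0.044000) = 2.680012

Answer: Modified duration = 2.6800


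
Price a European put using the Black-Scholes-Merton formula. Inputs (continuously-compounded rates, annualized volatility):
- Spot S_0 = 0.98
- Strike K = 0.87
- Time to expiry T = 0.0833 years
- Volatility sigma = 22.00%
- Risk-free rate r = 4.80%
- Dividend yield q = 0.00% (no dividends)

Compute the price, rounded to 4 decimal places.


Answer: Price = 0.0006

Derivation:
d1 = (ln(S/K) + (r - q + 0.5*sigma^2) * T) / (sigma * sqrt(T)) = 1.96979277
d2 = d1 - sigma * sqrt(T) = 1.90629694
exp(-rT) = 0.99600958; exp(-qT) = 1.00000000
P = K * exp(-rT) * N(-d2) - S_0 * exp(-qT) * N(-d1)
N(-d1) = 0.02443106; N(-d2) = 0.02830585
P = 0.8700 * 0.99600958 * 0.02830585 - 0.9800 * 1.00000000 * 0.02443106 = 0.0006


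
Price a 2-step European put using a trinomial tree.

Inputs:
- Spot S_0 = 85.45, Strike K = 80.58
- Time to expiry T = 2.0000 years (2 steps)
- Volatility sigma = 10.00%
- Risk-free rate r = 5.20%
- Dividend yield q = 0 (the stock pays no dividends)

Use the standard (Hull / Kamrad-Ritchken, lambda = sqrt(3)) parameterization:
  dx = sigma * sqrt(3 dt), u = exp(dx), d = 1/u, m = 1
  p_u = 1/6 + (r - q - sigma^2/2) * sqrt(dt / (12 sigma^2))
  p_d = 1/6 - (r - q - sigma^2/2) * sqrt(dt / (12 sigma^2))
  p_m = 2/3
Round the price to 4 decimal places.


Answer: Price = V(0,0) = 0.3421

Derivation:
dt = T/N = 1.000000; dx = sigma*sqrt(3*dt) = 0.173205
u = exp(dx) = 1.189110; d = 1/u = 0.840965
p_u = 0.302344, p_m = 0.666667, p_d = 0.030989
Discount per step: exp(-r*dt) = 0.949329
Stock lattice S(k, j) with j the centered position index:
  k=0: S(0,+0) = 85.4500
  k=1: S(1,-1) = 71.8605; S(1,+0) = 85.4500; S(1,+1) = 101.6094
  k=2: S(2,-2) = 60.4321; S(2,-1) = 71.8605; S(2,+0) = 85.4500; S(2,+1) = 101.6094; S(2,+2) = 120.8248
Terminal payoffs V(N, j) = max(K - S_T, 0):
  V(2,-2) = 20.147850; V(2,-1) = 8.719530; V(2,+0) = 0.000000; V(2,+1) = 0.000000; V(2,+2) = 0.000000
Backward induction: V(k, j) = exp(-r*dt) * [p_u * V(k+1, j+1) + p_m * V(k+1, j) + p_d * V(k+1, j-1)]
  V(1,-1) = exp(-r*dt) * [p_u*0.000000 + p_m*8.719530 + p_d*20.147850] = 6.111199
  V(1,+0) = exp(-r*dt) * [p_u*0.000000 + p_m*0.000000 + p_d*8.719530] = 0.256521
  V(1,+1) = exp(-r*dt) * [p_u*0.000000 + p_m*0.000000 + p_d*0.000000] = 0.000000
  V(0,+0) = exp(-r*dt) * [p_u*0.000000 + p_m*0.256521 + p_d*6.111199] = 0.342134


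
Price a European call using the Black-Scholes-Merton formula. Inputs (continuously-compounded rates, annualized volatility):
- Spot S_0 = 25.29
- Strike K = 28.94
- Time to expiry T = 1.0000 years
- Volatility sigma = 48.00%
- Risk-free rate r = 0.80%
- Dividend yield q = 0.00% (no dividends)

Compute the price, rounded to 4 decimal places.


Answer: Price = 3.5853

Derivation:
d1 = (ln(S/K) + (r - q + 0.5*sigma^2) * T) / (sigma * sqrt(T)) = -0.02419929
d2 = d1 - sigma * sqrt(T) = -0.50419929
exp(-rT) = 0.99203191; exp(-qT) = 1.00000000
C = S_0 * exp(-qT) * N(d1) - K * exp(-rT) * N(d2)
N(d1) = 0.49034682; N(d2) = 0.30706067
C = 25.2900 * 1.00000000 * 0.49034682 - 28.9400 * 0.99203191 * 0.30706067 = 3.5853


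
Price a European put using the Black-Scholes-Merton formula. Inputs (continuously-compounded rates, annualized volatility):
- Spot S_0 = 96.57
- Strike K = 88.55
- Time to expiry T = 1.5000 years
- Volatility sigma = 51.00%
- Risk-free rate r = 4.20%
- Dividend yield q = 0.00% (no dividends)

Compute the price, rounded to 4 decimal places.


d1 = (ln(S/K) + (r - q + 0.5*sigma^2) * T) / (sigma * sqrt(T)) = 0.55197694
d2 = d1 - sigma * sqrt(T) = -0.07264295
exp(-rT) = 0.93894347; exp(-qT) = 1.00000000
P = K * exp(-rT) * N(-d2) - S_0 * exp(-qT) * N(-d1)
N(-d1) = 0.29048208; N(-d2) = 0.52895488
P = 88.5500 * 0.93894347 * 0.52895488 - 96.5700 * 1.00000000 * 0.29048208 = 15.9273

Answer: Price = 15.9273


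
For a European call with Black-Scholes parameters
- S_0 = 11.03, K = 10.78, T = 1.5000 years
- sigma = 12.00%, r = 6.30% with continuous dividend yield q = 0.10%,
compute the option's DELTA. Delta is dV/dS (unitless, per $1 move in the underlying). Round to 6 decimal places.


Answer: Delta = 0.804521

Derivation:
d1 = 0.8622630363; d2 = 0.7152936518
phi(d1) = 0.2750816531; exp(-qT) = 0.9985011244; exp(-rT) = 0.9098277346
N(d1) = 0.8057286058
Delta = exp(-qT) * N(d1) = 0.9985011244 * 0.8057286058 = 0.804521


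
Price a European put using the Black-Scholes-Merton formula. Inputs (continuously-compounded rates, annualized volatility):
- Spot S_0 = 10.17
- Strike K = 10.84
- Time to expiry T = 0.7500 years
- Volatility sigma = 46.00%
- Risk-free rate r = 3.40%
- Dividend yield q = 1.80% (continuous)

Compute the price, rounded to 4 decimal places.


Answer: Price = 1.9065

Derivation:
d1 = (ln(S/K) + (r - q + 0.5*sigma^2) * T) / (sigma * sqrt(T)) = 0.06915455
d2 = d1 - sigma * sqrt(T) = -0.32921714
exp(-rT) = 0.97482238; exp(-qT) = 0.98659072
P = K * exp(-rT) * N(-d2) - S_0 * exp(-qT) * N(-d1)
N(-d1) = 0.47243330; N(-d2) = 0.62900421
P = 10.8400 * 0.97482238 * 0.62900421 - 10.1700 * 0.98659072 * 0.47243330 = 1.9065


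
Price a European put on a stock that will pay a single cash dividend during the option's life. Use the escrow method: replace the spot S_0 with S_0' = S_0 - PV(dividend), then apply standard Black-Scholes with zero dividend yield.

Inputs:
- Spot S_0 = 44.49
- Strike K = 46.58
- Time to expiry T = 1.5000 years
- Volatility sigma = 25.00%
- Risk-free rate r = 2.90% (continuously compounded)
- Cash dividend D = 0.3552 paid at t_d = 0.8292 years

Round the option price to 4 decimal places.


PV(D) = D * exp(-r * t_d) = 0.3552 * 0.97624002 = 0.34676046
S_0' = S_0 - PV(D) = 44.4900 - 0.34676046 = 44.14323954
d1 = (ln(S_0'/K) + (r + sigma^2/2)*T) / (sigma*sqrt(T)) = 0.11967726
d2 = d1 - sigma*sqrt(T) = -0.18650896
exp(-rT) = 0.95743255
N(-d1) = 0.45236941; N(-d2) = 0.57397717
P = K * exp(-rT) * N(-d2) - S_0' * N(-d1) = 46.5800 * 0.95743255 * 0.57397717 - 44.14323954 * 0.45236941 = 5.6287

Answer: Price = 5.6287


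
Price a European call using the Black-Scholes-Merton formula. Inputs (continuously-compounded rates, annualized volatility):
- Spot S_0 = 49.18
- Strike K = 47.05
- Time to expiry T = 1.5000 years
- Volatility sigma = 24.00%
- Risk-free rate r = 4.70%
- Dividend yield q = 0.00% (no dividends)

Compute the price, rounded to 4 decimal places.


d1 = (ln(S/K) + (r - q + 0.5*sigma^2) * T) / (sigma * sqrt(T)) = 0.53744585
d2 = d1 - sigma * sqrt(T) = 0.24350708
exp(-rT) = 0.93192774; exp(-qT) = 1.00000000
C = S_0 * exp(-qT) * N(d1) - K * exp(-rT) * N(d2)
N(d1) = 0.70452016; N(d2) = 0.59619370
C = 49.1800 * 1.00000000 * 0.70452016 - 47.0500 * 0.93192774 * 0.59619370 = 8.5069

Answer: Price = 8.5069


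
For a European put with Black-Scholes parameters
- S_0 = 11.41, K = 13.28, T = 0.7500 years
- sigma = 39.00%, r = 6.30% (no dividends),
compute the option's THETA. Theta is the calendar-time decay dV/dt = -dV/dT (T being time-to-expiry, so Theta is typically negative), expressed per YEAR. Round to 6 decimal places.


Answer: Theta = -0.469179

Derivation:
d1 = -0.1405817711; d2 = -0.4783316786
phi(d1) = 0.3950194991; exp(-qT) = 1.0000000000; exp(-rT) = 0.9538489056
Theta = -S*exp(-qT)*phi(d1)*sigma/(2*sqrt(T)) + r*K*exp(-rT)*N(-d2) - q*S*exp(-qT)*N(-d1)
N(-d1) = 0.5558998251; N(-d2) = 0.6837929237; sqrt(T) = 0.8660254038
Term 1 = -11.4100 * 1.0000000000 * 0.3950194991 * 0.3900 / (2 * 0.8660254038) = -1.0148647264
Term 2 = 0.0630 * 13.2800 * 0.9538489056 * 0.6837929237 = 0.5456860008
Term 3 = 0 (no dividend yield, q = 0)
Theta = -1.0148647264 + (0.5456860008) + (0.0000000000) = -0.469179


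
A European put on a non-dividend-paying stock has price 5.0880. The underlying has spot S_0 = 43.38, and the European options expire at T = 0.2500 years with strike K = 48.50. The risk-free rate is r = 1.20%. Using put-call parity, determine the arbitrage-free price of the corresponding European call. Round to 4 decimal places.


Answer: Call price = 0.1133

Derivation:
Put-call parity: C - P = S_0 * exp(-qT) - K * exp(-rT).
S_0 * exp(-qT) = 43.3800 * 1.00000000 = 43.38000000
K * exp(-rT) = 48.5000 * 0.99700450 = 48.35471803
C = P + S*exp(-qT) - K*exp(-rT)
C = 5.0880 + 43.38000000 - 48.35471803 = 0.1133


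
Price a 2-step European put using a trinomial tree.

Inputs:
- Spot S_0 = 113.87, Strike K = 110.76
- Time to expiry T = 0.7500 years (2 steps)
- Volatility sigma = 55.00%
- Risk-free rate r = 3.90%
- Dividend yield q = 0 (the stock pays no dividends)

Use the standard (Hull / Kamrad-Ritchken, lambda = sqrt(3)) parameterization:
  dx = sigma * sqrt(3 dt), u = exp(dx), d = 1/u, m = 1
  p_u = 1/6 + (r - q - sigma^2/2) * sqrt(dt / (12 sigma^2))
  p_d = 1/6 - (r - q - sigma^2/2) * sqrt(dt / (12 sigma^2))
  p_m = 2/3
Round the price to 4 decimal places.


dt = T/N = 0.375000; dx = sigma*sqrt(3*dt) = 0.583363
u = exp(dx) = 1.792055; d = 1/u = 0.558019
p_u = 0.130588, p_m = 0.666667, p_d = 0.202745
Discount per step: exp(-r*dt) = 0.985481
Stock lattice S(k, j) with j the centered position index:
  k=0: S(0,+0) = 113.8700
  k=1: S(1,-1) = 63.5416; S(1,+0) = 113.8700; S(1,+1) = 204.0613
  k=2: S(2,-2) = 35.4574; S(2,-1) = 63.5416; S(2,+0) = 113.8700; S(2,+1) = 204.0613; S(2,+2) = 365.6891
Terminal payoffs V(N, j) = max(K - S_T, 0):
  V(2,-2) = 75.302625; V(2,-1) = 47.218429; V(2,+0) = 0.000000; V(2,+1) = 0.000000; V(2,+2) = 0.000000
Backward induction: V(k, j) = exp(-r*dt) * [p_u * V(k+1, j+1) + p_m * V(k+1, j) + p_d * V(k+1, j-1)]
  V(1,-1) = exp(-r*dt) * [p_u*0.000000 + p_m*47.218429 + p_d*75.302625] = 46.067509
  V(1,+0) = exp(-r*dt) * [p_u*0.000000 + p_m*0.000000 + p_d*47.218429] = 9.434318
  V(1,+1) = exp(-r*dt) * [p_u*0.000000 + p_m*0.000000 + p_d*0.000000] = 0.000000
  V(0,+0) = exp(-r*dt) * [p_u*0.000000 + p_m*9.434318 + p_d*46.067509] = 15.402593

Answer: Price = V(0,0) = 15.4026


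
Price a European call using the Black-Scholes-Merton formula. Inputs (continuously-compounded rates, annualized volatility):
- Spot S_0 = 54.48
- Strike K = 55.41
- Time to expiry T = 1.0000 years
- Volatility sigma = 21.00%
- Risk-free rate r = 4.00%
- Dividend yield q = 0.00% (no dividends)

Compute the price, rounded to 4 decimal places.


Answer: Price = 5.1523

Derivation:
d1 = (ln(S/K) + (r - q + 0.5*sigma^2) * T) / (sigma * sqrt(T)) = 0.21487419
d2 = d1 - sigma * sqrt(T) = 0.00487419
exp(-rT) = 0.96078944; exp(-qT) = 1.00000000
C = S_0 * exp(-qT) * N(d1) - K * exp(-rT) * N(d2)
N(d1) = 0.58506729; N(d2) = 0.50194451
C = 54.4800 * 1.00000000 * 0.58506729 - 55.4100 * 0.96078944 * 0.50194451 = 5.1523


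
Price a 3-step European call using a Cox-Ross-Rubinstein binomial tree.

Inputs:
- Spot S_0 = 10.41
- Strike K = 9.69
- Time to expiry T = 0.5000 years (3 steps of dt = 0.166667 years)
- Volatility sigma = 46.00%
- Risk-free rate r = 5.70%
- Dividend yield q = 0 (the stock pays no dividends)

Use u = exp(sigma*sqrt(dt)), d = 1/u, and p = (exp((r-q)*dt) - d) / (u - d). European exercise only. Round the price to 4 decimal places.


Answer: Price = V(0,0) = 1.9143

Derivation:
dt = T/N = 0.166667
u = exp(sigma*sqrt(dt)) = 1.206585; d = 1/u = 0.828785
p = (exp((r-q)*dt) - d) / (u - d) = 0.478454
Discount per step: exp(-r*dt) = 0.990545
Stock lattice S(k, i) with i counting down-moves:
  k=0: S(0,0) = 10.4100
  k=1: S(1,0) = 12.5606; S(1,1) = 8.6277
  k=2: S(2,0) = 15.1554; S(2,1) = 10.4100; S(2,2) = 7.1505
  k=3: S(3,0) = 18.2863; S(3,1) = 12.5606; S(3,2) = 8.6277; S(3,3) = 5.9262
Terminal payoffs V(N, i) = max(S_T - K, 0):
  V(3,0) = 8.596252; V(3,1) = 2.870552; V(3,2) = 0.000000; V(3,3) = 0.000000
Backward induction: V(k, i) = exp(-r*dt) * [p * V(k+1, i) + (1-p) * V(k+1, i+1)].
  V(2,0) = exp(-r*dt) * [p*8.596252 + (1-p)*2.870552] = 5.556995
  V(2,1) = exp(-r*dt) * [p*2.870552 + (1-p)*0.000000] = 1.360442
  V(2,2) = exp(-r*dt) * [p*0.000000 + (1-p)*0.000000] = 0.000000
  V(1,0) = exp(-r*dt) * [p*5.556995 + (1-p)*1.360442] = 3.336454
  V(1,1) = exp(-r*dt) * [p*1.360442 + (1-p)*0.000000] = 0.644755
  V(0,0) = exp(-r*dt) * [p*3.336454 + (1-p)*0.644755] = 1.914337


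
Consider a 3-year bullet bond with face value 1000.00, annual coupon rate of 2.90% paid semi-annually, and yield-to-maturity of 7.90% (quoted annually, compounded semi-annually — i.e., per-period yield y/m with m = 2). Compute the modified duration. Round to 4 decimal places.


Answer: Modified duration = 2.7759

Derivation:
Coupon per period c = face * coupon_rate / m = 14.500000
Periods per year m = 2; per-period yield y/m = 0.039500
Number of cashflows N = 6
Cashflows (t years, CF_t, discount factor 1/(1+y/m)^(m*t), PV):
  t = 0.5000: CF_t = 14.500000, DF = 0.962001, PV = 13.949014
  t = 1.0000: CF_t = 14.500000, DF = 0.925446, PV = 13.418965
  t = 1.5000: CF_t = 14.500000, DF = 0.890280, PV = 12.909057
  t = 2.0000: CF_t = 14.500000, DF = 0.856450, PV = 12.418525
  t = 2.5000: CF_t = 14.500000, DF = 0.823906, PV = 11.946633
  t = 3.0000: CF_t = 1014.500000, DF = 0.792598, PV = 804.090793
Price P = sum_t PV_t = 868.732987
First compute Macaulay numerator sum_t t * PV_t:
  t * PV_t at t = 0.5000: 6.974507
  t * PV_t at t = 1.0000: 13.418965
  t * PV_t at t = 1.5000: 19.363586
  t * PV_t at t = 2.0000: 24.837051
  t * PV_t at t = 2.5000: 29.866583
  t * PV_t at t = 3.0000: 2412.272379
Macaulay duration D = 2506.733070 / 868.732987 = 2.885505
Modified duration = D / (1 + y/m) = 2.885505 / (1 + 0.039500) = 2.775858


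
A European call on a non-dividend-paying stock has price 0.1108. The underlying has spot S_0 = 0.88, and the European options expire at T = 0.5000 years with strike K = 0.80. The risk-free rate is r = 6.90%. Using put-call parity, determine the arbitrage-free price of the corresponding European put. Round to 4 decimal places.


Put-call parity: C - P = S_0 * exp(-qT) - K * exp(-rT).
S_0 * exp(-qT) = 0.8800 * 1.00000000 = 0.88000000
K * exp(-rT) = 0.8000 * 0.96608834 = 0.77287067
P = C - S*exp(-qT) + K*exp(-rT)
P = 0.1108 - 0.88000000 + 0.77287067 = 0.0037

Answer: Put price = 0.0037


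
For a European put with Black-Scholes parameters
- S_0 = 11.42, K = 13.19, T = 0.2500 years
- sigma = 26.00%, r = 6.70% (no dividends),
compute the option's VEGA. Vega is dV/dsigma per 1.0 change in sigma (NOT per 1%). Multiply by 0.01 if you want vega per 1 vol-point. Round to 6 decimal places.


Answer: Vega = 1.499409

Derivation:
d1 = -0.9145597115; d2 = -1.0445597115
phi(d1) = 0.2625934485; exp(-qT) = 1.0000000000; exp(-rT) = 0.9833895013
Vega = S * exp(-qT) * phi(d1) * sqrt(T) = 11.4200 * 1.0000000000 * 0.2625934485 * 0.5000000000 = 1.499409


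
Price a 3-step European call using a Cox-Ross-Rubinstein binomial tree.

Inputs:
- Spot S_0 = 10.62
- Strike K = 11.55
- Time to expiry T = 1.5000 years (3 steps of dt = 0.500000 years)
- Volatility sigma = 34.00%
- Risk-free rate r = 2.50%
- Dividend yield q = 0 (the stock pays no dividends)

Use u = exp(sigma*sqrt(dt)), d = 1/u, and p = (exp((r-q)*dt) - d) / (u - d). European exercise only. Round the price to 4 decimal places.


dt = T/N = 0.500000
u = exp(sigma*sqrt(dt)) = 1.271778; d = 1/u = 0.786300
p = (exp((r-q)*dt) - d) / (u - d) = 0.466093
Discount per step: exp(-r*dt) = 0.987578
Stock lattice S(k, i) with i counting down-moves:
  k=0: S(0,0) = 10.6200
  k=1: S(1,0) = 13.5063; S(1,1) = 8.3505
  k=2: S(2,0) = 17.1770; S(2,1) = 10.6200; S(2,2) = 6.5660
  k=3: S(3,0) = 21.8453; S(3,1) = 13.5063; S(3,2) = 8.3505; S(3,3) = 5.1629
Terminal payoffs V(N, i) = max(S_T - K, 0):
  V(3,0) = 10.295347; V(3,1) = 1.956288; V(3,2) = 0.000000; V(3,3) = 0.000000
Backward induction: V(k, i) = exp(-r*dt) * [p * V(k+1, i) + (1-p) * V(k+1, i+1)].
  V(2,0) = exp(-r*dt) * [p*10.295347 + (1-p)*1.956288] = 5.770482
  V(2,1) = exp(-r*dt) * [p*1.956288 + (1-p)*0.000000] = 0.900486
  V(2,2) = exp(-r*dt) * [p*0.000000 + (1-p)*0.000000] = 0.000000
  V(1,0) = exp(-r*dt) * [p*5.770482 + (1-p)*0.900486] = 3.130975
  V(1,1) = exp(-r*dt) * [p*0.900486 + (1-p)*0.000000] = 0.414496
  V(0,0) = exp(-r*dt) * [p*3.130975 + (1-p)*0.414496] = 1.659751

Answer: Price = V(0,0) = 1.6598


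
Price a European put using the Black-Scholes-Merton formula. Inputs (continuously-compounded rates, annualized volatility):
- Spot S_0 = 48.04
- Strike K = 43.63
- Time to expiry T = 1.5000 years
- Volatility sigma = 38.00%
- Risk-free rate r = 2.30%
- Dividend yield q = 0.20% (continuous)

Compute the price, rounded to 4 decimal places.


Answer: Price = 5.7160

Derivation:
d1 = (ln(S/K) + (r - q + 0.5*sigma^2) * T) / (sigma * sqrt(T)) = 0.50727860
d2 = d1 - sigma * sqrt(T) = 0.04187555
exp(-rT) = 0.96608834; exp(-qT) = 0.99700450
P = K * exp(-rT) * N(-d2) - S_0 * exp(-qT) * N(-d1)
N(-d1) = 0.30597967; N(-d2) = 0.48329895
P = 43.6300 * 0.96608834 * 0.48329895 - 48.0400 * 0.99700450 * 0.30597967 = 5.7160


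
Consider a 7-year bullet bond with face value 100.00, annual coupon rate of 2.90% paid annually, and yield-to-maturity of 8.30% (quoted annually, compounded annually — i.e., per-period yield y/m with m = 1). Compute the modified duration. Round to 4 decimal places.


Coupon per period c = face * coupon_rate / m = 2.900000
Periods per year m = 1; per-period yield y/m = 0.083000
Number of cashflows N = 7
Cashflows (t years, CF_t, discount factor 1/(1+y/m)^(m*t), PV):
  t = 1.0000: CF_t = 2.900000, DF = 0.923361, PV = 2.677747
  t = 2.0000: CF_t = 2.900000, DF = 0.852596, PV = 2.472527
  t = 3.0000: CF_t = 2.900000, DF = 0.787254, PV = 2.283035
  t = 4.0000: CF_t = 2.900000, DF = 0.726919, PV = 2.108066
  t = 5.0000: CF_t = 2.900000, DF = 0.671209, PV = 1.946506
  t = 6.0000: CF_t = 2.900000, DF = 0.619768, PV = 1.797328
  t = 7.0000: CF_t = 102.900000, DF = 0.572270, PV = 58.886559
Price P = sum_t PV_t = 72.171768
First compute Macaulay numerator sum_t t * PV_t:
  t * PV_t at t = 1.0000: 2.677747
  t * PV_t at t = 2.0000: 4.945054
  t * PV_t at t = 3.0000: 6.849106
  t * PV_t at t = 4.0000: 8.432263
  t * PV_t at t = 5.0000: 9.732529
  t * PV_t at t = 6.0000: 10.783966
  t * PV_t at t = 7.0000: 412.205914
Macaulay duration D = 455.626580 / 72.171768 = 6.313086
Modified duration = D / (1 + y/m) = 6.313086 / (1 + 0.083000) = 5.829258

Answer: Modified duration = 5.8293


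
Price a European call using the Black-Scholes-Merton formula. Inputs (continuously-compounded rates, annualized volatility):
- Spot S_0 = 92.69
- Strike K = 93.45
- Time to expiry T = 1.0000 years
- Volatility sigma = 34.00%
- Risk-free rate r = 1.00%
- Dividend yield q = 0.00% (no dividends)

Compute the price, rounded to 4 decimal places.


d1 = (ln(S/K) + (r - q + 0.5*sigma^2) * T) / (sigma * sqrt(T)) = 0.17539429
d2 = d1 - sigma * sqrt(T) = -0.16460571
exp(-rT) = 0.99004983; exp(-qT) = 1.00000000
C = S_0 * exp(-qT) * N(d1) - K * exp(-rT) * N(d2)
N(d1) = 0.56961509; N(d2) = 0.43462717
C = 92.6900 * 1.00000000 * 0.56961509 - 93.4500 * 0.99004983 * 0.43462717 = 12.5858

Answer: Price = 12.5858


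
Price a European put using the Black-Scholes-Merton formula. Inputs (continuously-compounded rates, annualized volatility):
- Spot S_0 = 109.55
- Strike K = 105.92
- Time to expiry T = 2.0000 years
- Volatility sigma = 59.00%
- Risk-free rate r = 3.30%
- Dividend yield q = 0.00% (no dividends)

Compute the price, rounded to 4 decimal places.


Answer: Price = 28.7834

Derivation:
d1 = (ln(S/K) + (r - q + 0.5*sigma^2) * T) / (sigma * sqrt(T)) = 0.53667844
d2 = d1 - sigma * sqrt(T) = -0.29770757
exp(-rT) = 0.93613086; exp(-qT) = 1.00000000
P = K * exp(-rT) * N(-d2) - S_0 * exp(-qT) * N(-d1)
N(-d1) = 0.29574488; N(-d2) = 0.61703682
P = 105.9200 * 0.93613086 * 0.61703682 - 109.5500 * 1.00000000 * 0.29574488 = 28.7834


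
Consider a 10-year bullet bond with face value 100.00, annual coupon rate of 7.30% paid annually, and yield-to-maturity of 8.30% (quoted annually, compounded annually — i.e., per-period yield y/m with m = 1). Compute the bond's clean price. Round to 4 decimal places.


Coupon per period c = face * coupon_rate / m = 7.300000
Periods per year m = 1; per-period yield y/m = 0.083000
Number of cashflows N = 10
Cashflows (t years, CF_t, discount factor 1/(1+y/m)^(m*t), PV):
  t = 1.0000: CF_t = 7.300000, DF = 0.923361, PV = 6.740536
  t = 2.0000: CF_t = 7.300000, DF = 0.852596, PV = 6.223948
  t = 3.0000: CF_t = 7.300000, DF = 0.787254, PV = 5.746951
  t = 4.0000: CF_t = 7.300000, DF = 0.726919, PV = 5.306511
  t = 5.0000: CF_t = 7.300000, DF = 0.671209, PV = 4.899825
  t = 6.0000: CF_t = 7.300000, DF = 0.619768, PV = 4.524308
  t = 7.0000: CF_t = 7.300000, DF = 0.572270, PV = 4.177569
  t = 8.0000: CF_t = 7.300000, DF = 0.528412, PV = 3.857405
  t = 9.0000: CF_t = 7.300000, DF = 0.487915, PV = 3.561777
  t = 10.0000: CF_t = 107.300000, DF = 0.450521, PV = 48.340947
Price P = sum_t PV_t = 93.379776

Answer: Price = 93.3798


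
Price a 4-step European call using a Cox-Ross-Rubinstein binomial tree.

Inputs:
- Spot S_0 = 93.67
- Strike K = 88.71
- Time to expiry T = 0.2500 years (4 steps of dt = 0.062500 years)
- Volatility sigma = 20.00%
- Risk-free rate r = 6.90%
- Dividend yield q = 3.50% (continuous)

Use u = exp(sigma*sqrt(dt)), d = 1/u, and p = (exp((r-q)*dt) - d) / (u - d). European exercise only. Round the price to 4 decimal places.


Answer: Price = V(0,0) = 7.2865

Derivation:
dt = T/N = 0.062500
u = exp(sigma*sqrt(dt)) = 1.051271; d = 1/u = 0.951229
p = (exp((r-q)*dt) - d) / (u - d) = 0.508766
Discount per step: exp(-r*dt) = 0.995697
Stock lattice S(k, i) with i counting down-moves:
  k=0: S(0,0) = 93.6700
  k=1: S(1,0) = 98.4726; S(1,1) = 89.1017
  k=2: S(2,0) = 103.5214; S(2,1) = 93.6700; S(2,2) = 84.7561
  k=3: S(3,0) = 108.8290; S(3,1) = 98.4726; S(3,2) = 89.1017; S(3,3) = 80.6225
  k=4: S(4,0) = 114.4088; S(4,1) = 103.5214; S(4,2) = 93.6700; S(4,3) = 84.7561; S(4,4) = 76.6905
Terminal payoffs V(N, i) = max(S_T - K, 0):
  V(4,0) = 25.698796; V(4,1) = 14.811360; V(4,2) = 4.960000; V(4,3) = 0.000000; V(4,4) = 0.000000
Backward induction: V(k, i) = exp(-r*dt) * [p * V(k+1, i) + (1-p) * V(k+1, i+1)].
  V(3,0) = exp(-r*dt) * [p*25.698796 + (1-p)*14.811360] = 20.262948
  V(3,1) = exp(-r*dt) * [p*14.811360 + (1-p)*4.960000] = 9.929128
  V(3,2) = exp(-r*dt) * [p*4.960000 + (1-p)*0.000000] = 2.512622
  V(3,3) = exp(-r*dt) * [p*0.000000 + (1-p)*0.000000] = 0.000000
  V(2,0) = exp(-r*dt) * [p*20.262948 + (1-p)*9.929128] = 15.121277
  V(2,1) = exp(-r*dt) * [p*9.929128 + (1-p)*2.512622] = 6.258841
  V(2,2) = exp(-r*dt) * [p*2.512622 + (1-p)*0.000000] = 1.272837
  V(1,0) = exp(-r*dt) * [p*15.121277 + (1-p)*6.258841] = 10.721414
  V(1,1) = exp(-r*dt) * [p*6.258841 + (1-p)*1.272837] = 3.793155
  V(0,0) = exp(-r*dt) * [p*10.721414 + (1-p)*3.793155] = 7.286529


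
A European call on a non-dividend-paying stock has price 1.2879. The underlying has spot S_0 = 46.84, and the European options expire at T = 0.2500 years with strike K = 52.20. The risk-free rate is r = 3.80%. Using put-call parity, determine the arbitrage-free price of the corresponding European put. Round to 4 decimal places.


Put-call parity: C - P = S_0 * exp(-qT) - K * exp(-rT).
S_0 * exp(-qT) = 46.8400 * 1.00000000 = 46.84000000
K * exp(-rT) = 52.2000 * 0.99054498 = 51.70644808
P = C - S*exp(-qT) + K*exp(-rT)
P = 1.2879 - 46.84000000 + 51.70644808 = 6.1543

Answer: Put price = 6.1543


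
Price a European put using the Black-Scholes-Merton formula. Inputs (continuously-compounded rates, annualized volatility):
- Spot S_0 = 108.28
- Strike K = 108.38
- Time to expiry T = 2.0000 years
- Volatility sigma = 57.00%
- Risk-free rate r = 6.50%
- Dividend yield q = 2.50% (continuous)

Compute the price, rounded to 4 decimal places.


Answer: Price = 27.2476

Derivation:
d1 = (ln(S/K) + (r - q + 0.5*sigma^2) * T) / (sigma * sqrt(T)) = 0.50114877
d2 = d1 - sigma * sqrt(T) = -0.30495296
exp(-rT) = 0.87809543; exp(-qT) = 0.95122942
P = K * exp(-rT) * N(-d2) - S_0 * exp(-qT) * N(-d1)
N(-d1) = 0.30813321; N(-d2) = 0.61979901
P = 108.3800 * 0.87809543 * 0.61979901 - 108.2800 * 0.95122942 * 0.30813321 = 27.2476


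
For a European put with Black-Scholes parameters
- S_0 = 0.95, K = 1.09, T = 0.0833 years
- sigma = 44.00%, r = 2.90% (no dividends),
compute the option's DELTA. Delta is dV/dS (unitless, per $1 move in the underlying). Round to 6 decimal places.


Answer: Delta = -0.841345

Derivation:
d1 = -1.0000015541; d2 = -1.1269932074
phi(d1) = 0.2419703485; exp(-qT) = 1.0000000000; exp(-rT) = 0.9975872155
N(-d1) = 0.8413451221
Delta = -exp(-qT) * N(-d1) = -1.0000000000 * 0.8413451221 = -0.841345


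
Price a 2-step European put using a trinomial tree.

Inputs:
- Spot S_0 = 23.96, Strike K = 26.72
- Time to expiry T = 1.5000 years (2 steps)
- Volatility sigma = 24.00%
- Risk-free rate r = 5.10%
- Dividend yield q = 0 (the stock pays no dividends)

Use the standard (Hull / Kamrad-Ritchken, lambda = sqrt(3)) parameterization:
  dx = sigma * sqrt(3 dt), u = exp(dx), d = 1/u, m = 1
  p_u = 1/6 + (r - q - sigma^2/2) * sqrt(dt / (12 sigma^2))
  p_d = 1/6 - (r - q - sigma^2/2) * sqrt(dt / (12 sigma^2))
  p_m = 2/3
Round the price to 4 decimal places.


Answer: Price = V(0,0) = 3.3366

Derivation:
dt = T/N = 0.750000; dx = sigma*sqrt(3*dt) = 0.360000
u = exp(dx) = 1.433329; d = 1/u = 0.697676
p_u = 0.189792, p_m = 0.666667, p_d = 0.143542
Discount per step: exp(-r*dt) = 0.962472
Stock lattice S(k, j) with j the centered position index:
  k=0: S(0,+0) = 23.9600
  k=1: S(1,-1) = 16.7163; S(1,+0) = 23.9600; S(1,+1) = 34.3426
  k=2: S(2,-2) = 11.6626; S(2,-1) = 16.7163; S(2,+0) = 23.9600; S(2,+1) = 34.3426; S(2,+2) = 49.2242
Terminal payoffs V(N, j) = max(K - S_T, 0):
  V(2,-2) = 15.057416; V(2,-1) = 10.003675; V(2,+0) = 2.760000; V(2,+1) = 0.000000; V(2,+2) = 0.000000
Backward induction: V(k, j) = exp(-r*dt) * [p_u * V(k+1, j+1) + p_m * V(k+1, j) + p_d * V(k+1, j-1)]
  V(1,-1) = exp(-r*dt) * [p_u*2.760000 + p_m*10.003675 + p_d*15.057416] = 9.003263
  V(1,+0) = exp(-r*dt) * [p_u*0.000000 + p_m*2.760000 + p_d*10.003675] = 3.153006
  V(1,+1) = exp(-r*dt) * [p_u*0.000000 + p_m*0.000000 + p_d*2.760000] = 0.381307
  V(0,+0) = exp(-r*dt) * [p_u*0.381307 + p_m*3.153006 + p_d*9.003263] = 3.336618


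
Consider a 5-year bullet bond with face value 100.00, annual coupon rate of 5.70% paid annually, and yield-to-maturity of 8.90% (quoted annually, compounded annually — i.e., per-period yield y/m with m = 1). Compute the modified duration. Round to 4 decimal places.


Coupon per period c = face * coupon_rate / m = 5.700000
Periods per year m = 1; per-period yield y/m = 0.089000
Number of cashflows N = 5
Cashflows (t years, CF_t, discount factor 1/(1+y/m)^(m*t), PV):
  t = 1.0000: CF_t = 5.700000, DF = 0.918274, PV = 5.234160
  t = 2.0000: CF_t = 5.700000, DF = 0.843226, PV = 4.806391
  t = 3.0000: CF_t = 5.700000, DF = 0.774313, PV = 4.413582
  t = 4.0000: CF_t = 5.700000, DF = 0.711031, PV = 4.052876
  t = 5.0000: CF_t = 105.700000, DF = 0.652921, PV = 69.013744
Price P = sum_t PV_t = 87.520753
First compute Macaulay numerator sum_t t * PV_t:
  t * PV_t at t = 1.0000: 5.234160
  t * PV_t at t = 2.0000: 9.612782
  t * PV_t at t = 3.0000: 13.240747
  t * PV_t at t = 4.0000: 16.211505
  t * PV_t at t = 5.0000: 345.068720
Macaulay duration D = 389.367913 / 87.520753 = 4.448864
Modified duration = D / (1 + y/m) = 4.448864 / (1 + 0.089000) = 4.085274

Answer: Modified duration = 4.0853


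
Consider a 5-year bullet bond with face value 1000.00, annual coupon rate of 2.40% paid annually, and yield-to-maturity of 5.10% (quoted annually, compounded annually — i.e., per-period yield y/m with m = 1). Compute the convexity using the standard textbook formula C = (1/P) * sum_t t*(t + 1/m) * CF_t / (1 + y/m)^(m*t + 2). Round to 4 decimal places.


Coupon per period c = face * coupon_rate / m = 24.000000
Periods per year m = 1; per-period yield y/m = 0.051000
Number of cashflows N = 5
Cashflows (t years, CF_t, discount factor 1/(1+y/m)^(m*t), PV):
  t = 1.0000: CF_t = 24.000000, DF = 0.951475, PV = 22.835395
  t = 2.0000: CF_t = 24.000000, DF = 0.905304, PV = 21.727302
  t = 3.0000: CF_t = 24.000000, DF = 0.861374, PV = 20.672980
  t = 4.0000: CF_t = 24.000000, DF = 0.819576, PV = 19.669820
  t = 5.0000: CF_t = 1024.000000, DF = 0.779806, PV = 798.521063
Price P = sum_t PV_t = 883.426561
Convexity numerator sum_t t*(t + 1/m) * CF_t / (1+y/m)^(m*t + 2):
  t = 1.0000: term = 41.345961
  t = 2.0000: term = 118.018918
  t = 3.0000: term = 224.584049
  t = 4.0000: term = 356.143433
  t = 5.0000: term = 21687.135812
Convexity = (1/P) * sum = 22427.228173 / 883.426561 = 25.386636

Answer: Convexity = 25.3866


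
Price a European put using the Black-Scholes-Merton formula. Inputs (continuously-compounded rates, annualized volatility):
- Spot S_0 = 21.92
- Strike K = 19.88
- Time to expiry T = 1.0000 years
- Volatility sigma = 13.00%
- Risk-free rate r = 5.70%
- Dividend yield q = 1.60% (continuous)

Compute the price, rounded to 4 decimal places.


Answer: Price = 0.1914

Derivation:
d1 = (ln(S/K) + (r - q + 0.5*sigma^2) * T) / (sigma * sqrt(T)) = 1.13180970
d2 = d1 - sigma * sqrt(T) = 1.00180970
exp(-rT) = 0.94459407; exp(-qT) = 0.98412732
P = K * exp(-rT) * N(-d2) - S_0 * exp(-qT) * N(-d1)
N(-d1) = 0.12885722; N(-d2) = 0.15821776
P = 19.8800 * 0.94459407 * 0.15821776 - 21.9200 * 0.98412732 * 0.12885722 = 0.1914


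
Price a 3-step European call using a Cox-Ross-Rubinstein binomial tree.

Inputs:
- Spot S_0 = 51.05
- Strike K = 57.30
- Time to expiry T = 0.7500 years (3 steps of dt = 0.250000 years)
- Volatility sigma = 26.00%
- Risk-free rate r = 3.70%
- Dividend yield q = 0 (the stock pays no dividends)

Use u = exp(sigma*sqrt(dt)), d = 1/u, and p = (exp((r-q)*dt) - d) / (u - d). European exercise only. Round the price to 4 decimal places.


Answer: Price = V(0,0) = 2.5502

Derivation:
dt = T/N = 0.250000
u = exp(sigma*sqrt(dt)) = 1.138828; d = 1/u = 0.878095
p = (exp((r-q)*dt) - d) / (u - d) = 0.503187
Discount per step: exp(-r*dt) = 0.990793
Stock lattice S(k, i) with i counting down-moves:
  k=0: S(0,0) = 51.0500
  k=1: S(1,0) = 58.1372; S(1,1) = 44.8268
  k=2: S(2,0) = 66.2083; S(2,1) = 51.0500; S(2,2) = 39.3622
  k=3: S(3,0) = 75.3999; S(3,1) = 58.1372; S(3,2) = 44.8268; S(3,3) = 34.5638
Terminal payoffs V(N, i) = max(S_T - K, 0):
  V(3,0) = 18.099870; V(3,1) = 0.837189; V(3,2) = 0.000000; V(3,3) = 0.000000
Backward induction: V(k, i) = exp(-r*dt) * [p * V(k+1, i) + (1-p) * V(k+1, i+1)].
  V(2,0) = exp(-r*dt) * [p*18.099870 + (1-p)*0.837189] = 9.435862
  V(2,1) = exp(-r*dt) * [p*0.837189 + (1-p)*0.000000] = 0.417384
  V(2,2) = exp(-r*dt) * [p*0.000000 + (1-p)*0.000000] = 0.000000
  V(1,0) = exp(-r*dt) * [p*9.435862 + (1-p)*0.417384] = 4.909741
  V(1,1) = exp(-r*dt) * [p*0.417384 + (1-p)*0.000000] = 0.208089
  V(0,0) = exp(-r*dt) * [p*4.909741 + (1-p)*0.208089] = 2.550201


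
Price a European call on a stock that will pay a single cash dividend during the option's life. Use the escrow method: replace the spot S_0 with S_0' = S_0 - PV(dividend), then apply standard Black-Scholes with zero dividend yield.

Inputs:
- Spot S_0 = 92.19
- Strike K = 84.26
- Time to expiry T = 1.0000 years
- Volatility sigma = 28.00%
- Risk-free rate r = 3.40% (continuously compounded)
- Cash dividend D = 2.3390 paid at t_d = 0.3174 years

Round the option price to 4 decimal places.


Answer: Price = 14.3338

Derivation:
PV(D) = D * exp(-r * t_d) = 2.3390 * 0.98926642 = 2.31389416
S_0' = S_0 - PV(D) = 92.1900 - 2.31389416 = 89.87610584
d1 = (ln(S_0'/K) + (r + sigma^2/2)*T) / (sigma*sqrt(T)) = 0.49187451
d2 = d1 - sigma*sqrt(T) = 0.21187451
exp(-rT) = 0.96657150
N(d1) = 0.68859597; N(d2) = 0.58389753
C = S_0' * N(d1) - K * exp(-rT) * N(d2) = 89.87610584 * 0.68859597 - 84.2600 * 0.96657150 * 0.58389753 = 14.3338


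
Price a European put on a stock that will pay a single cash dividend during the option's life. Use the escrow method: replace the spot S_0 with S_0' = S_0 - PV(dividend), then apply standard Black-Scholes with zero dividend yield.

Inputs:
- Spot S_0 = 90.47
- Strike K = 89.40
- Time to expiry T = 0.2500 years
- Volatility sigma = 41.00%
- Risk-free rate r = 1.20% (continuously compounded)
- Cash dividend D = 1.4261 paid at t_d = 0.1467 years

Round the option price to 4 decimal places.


PV(D) = D * exp(-r * t_d) = 1.4261 * 0.99824115 = 1.42359170
S_0' = S_0 - PV(D) = 90.4700 - 1.42359170 = 89.04640830
d1 = (ln(S_0'/K) + (r + sigma^2/2)*T) / (sigma*sqrt(T)) = 0.09780241
d2 = d1 - sigma*sqrt(T) = -0.10719759
exp(-rT) = 0.99700450
N(-d1) = 0.46104460; N(-d2) = 0.54268389
P = K * exp(-rT) * N(-d2) - S_0' * N(-d1) = 89.4000 * 0.99700450 * 0.54268389 - 89.04640830 * 0.46104460 = 7.3162

Answer: Price = 7.3162


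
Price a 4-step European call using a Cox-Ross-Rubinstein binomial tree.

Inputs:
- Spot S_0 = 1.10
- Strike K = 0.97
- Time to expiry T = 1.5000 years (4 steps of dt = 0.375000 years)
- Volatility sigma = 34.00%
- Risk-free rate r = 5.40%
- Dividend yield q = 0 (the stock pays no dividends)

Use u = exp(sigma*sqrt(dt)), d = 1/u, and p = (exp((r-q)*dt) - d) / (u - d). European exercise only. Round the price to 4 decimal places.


Answer: Price = V(0,0) = 0.2916

Derivation:
dt = T/N = 0.375000
u = exp(sigma*sqrt(dt)) = 1.231468; d = 1/u = 0.812039
p = (exp((r-q)*dt) - d) / (u - d) = 0.496908
Discount per step: exp(-r*dt) = 0.979954
Stock lattice S(k, i) with i counting down-moves:
  k=0: S(0,0) = 1.1000
  k=1: S(1,0) = 1.3546; S(1,1) = 0.8932
  k=2: S(2,0) = 1.6682; S(2,1) = 1.1000; S(2,2) = 0.7253
  k=3: S(3,0) = 2.0543; S(3,1) = 1.3546; S(3,2) = 0.8932; S(3,3) = 0.5890
  k=4: S(4,0) = 2.5298; S(4,1) = 1.6682; S(4,2) = 1.1000; S(4,3) = 0.7253; S(4,4) = 0.4783
Terminal payoffs V(N, i) = max(S_T - K, 0):
  V(4,0) = 1.559791; V(4,1) = 0.698164; V(4,2) = 0.130000; V(4,3) = 0.000000; V(4,4) = 0.000000
Backward induction: V(k, i) = exp(-r*dt) * [p * V(k+1, i) + (1-p) * V(k+1, i+1)].
  V(3,0) = exp(-r*dt) * [p*1.559791 + (1-p)*0.698164] = 1.103734
  V(3,1) = exp(-r*dt) * [p*0.698164 + (1-p)*0.130000] = 0.404059
  V(3,2) = exp(-r*dt) * [p*0.130000 + (1-p)*0.000000] = 0.063303
  V(3,3) = exp(-r*dt) * [p*0.000000 + (1-p)*0.000000] = 0.000000
  V(2,0) = exp(-r*dt) * [p*1.103734 + (1-p)*0.404059] = 0.736664
  V(2,1) = exp(-r*dt) * [p*0.404059 + (1-p)*0.063303] = 0.227964
  V(2,2) = exp(-r*dt) * [p*0.063303 + (1-p)*0.000000] = 0.030825
  V(1,0) = exp(-r*dt) * [p*0.736664 + (1-p)*0.227964] = 0.471104
  V(1,1) = exp(-r*dt) * [p*0.227964 + (1-p)*0.030825] = 0.126203
  V(0,0) = exp(-r*dt) * [p*0.471104 + (1-p)*0.126203] = 0.291622


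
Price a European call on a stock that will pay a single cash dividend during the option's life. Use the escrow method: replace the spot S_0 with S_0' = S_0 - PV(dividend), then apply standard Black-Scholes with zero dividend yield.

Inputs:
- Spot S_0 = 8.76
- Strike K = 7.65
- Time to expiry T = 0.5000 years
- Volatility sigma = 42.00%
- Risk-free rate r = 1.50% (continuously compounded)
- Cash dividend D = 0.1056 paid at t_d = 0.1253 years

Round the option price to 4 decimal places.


Answer: Price = 1.5807

Derivation:
PV(D) = D * exp(-r * t_d) = 0.1056 * 0.99812227 = 0.10540171
S_0' = S_0 - PV(D) = 8.7600 - 0.10540171 = 8.65459829
d1 = (ln(S_0'/K) + (r + sigma^2/2)*T) / (sigma*sqrt(T)) = 0.58920557
d2 = d1 - sigma*sqrt(T) = 0.29222072
exp(-rT) = 0.99252805
N(d1) = 0.72213831; N(d2) = 0.61494106
C = S_0' * N(d1) - K * exp(-rT) * N(d2) = 8.65459829 * 0.72213831 - 7.6500 * 0.99252805 * 0.61494106 = 1.5807
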